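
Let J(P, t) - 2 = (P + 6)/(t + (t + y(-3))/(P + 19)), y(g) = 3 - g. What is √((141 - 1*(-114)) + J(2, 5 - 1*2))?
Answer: √2334/3 ≈ 16.104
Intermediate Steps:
J(P, t) = 2 + (6 + P)/(t + (6 + t)/(19 + P)) (J(P, t) = 2 + (P + 6)/(t + (t + (3 - 1*(-3)))/(P + 19)) = 2 + (6 + P)/(t + (t + (3 + 3))/(19 + P)) = 2 + (6 + P)/(t + (t + 6)/(19 + P)) = 2 + (6 + P)/(t + (6 + t)/(19 + P)))
√((141 - 1*(-114)) + J(2, 5 - 1*2)) = √((141 - 1*(-114)) + (126 + 2² + 25*2 + 40*(5 - 1*2) + 2*2*(5 - 1*2))/(6 + 20*(5 - 1*2) + 2*(5 - 1*2))) = √((141 + 114) + (126 + 4 + 50 + 40*(5 - 2) + 2*2*(5 - 2))/(6 + 20*(5 - 2) + 2*(5 - 2))) = √(255 + (126 + 4 + 50 + 40*3 + 2*2*3)/(6 + 20*3 + 2*3)) = √(255 + (126 + 4 + 50 + 120 + 12)/(6 + 60 + 6)) = √(255 + 312/72) = √(255 + (1/72)*312) = √(255 + 13/3) = √(778/3) = √2334/3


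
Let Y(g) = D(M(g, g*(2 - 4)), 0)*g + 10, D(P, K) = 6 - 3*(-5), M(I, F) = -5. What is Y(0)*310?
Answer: 3100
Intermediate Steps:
D(P, K) = 21 (D(P, K) = 6 + 15 = 21)
Y(g) = 10 + 21*g (Y(g) = 21*g + 10 = 10 + 21*g)
Y(0)*310 = (10 + 21*0)*310 = (10 + 0)*310 = 10*310 = 3100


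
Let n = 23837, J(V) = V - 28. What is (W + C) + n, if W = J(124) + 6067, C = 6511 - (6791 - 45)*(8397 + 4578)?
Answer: -87492839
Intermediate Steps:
J(V) = -28 + V
C = -87522839 (C = 6511 - 6746*12975 = 6511 - 1*87529350 = 6511 - 87529350 = -87522839)
W = 6163 (W = (-28 + 124) + 6067 = 96 + 6067 = 6163)
(W + C) + n = (6163 - 87522839) + 23837 = -87516676 + 23837 = -87492839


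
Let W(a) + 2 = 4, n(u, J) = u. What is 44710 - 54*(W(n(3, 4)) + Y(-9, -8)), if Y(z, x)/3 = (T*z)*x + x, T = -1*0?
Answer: 45898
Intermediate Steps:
T = 0
W(a) = 2 (W(a) = -2 + 4 = 2)
Y(z, x) = 3*x (Y(z, x) = 3*((0*z)*x + x) = 3*(0*x + x) = 3*(0 + x) = 3*x)
44710 - 54*(W(n(3, 4)) + Y(-9, -8)) = 44710 - 54*(2 + 3*(-8)) = 44710 - 54*(2 - 24) = 44710 - 54*(-22) = 44710 + 1188 = 45898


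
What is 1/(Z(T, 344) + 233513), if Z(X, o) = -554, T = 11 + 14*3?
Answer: 1/232959 ≈ 4.2926e-6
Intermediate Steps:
T = 53 (T = 11 + 42 = 53)
1/(Z(T, 344) + 233513) = 1/(-554 + 233513) = 1/232959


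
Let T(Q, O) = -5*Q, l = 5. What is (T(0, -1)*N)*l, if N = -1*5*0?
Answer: 0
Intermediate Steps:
N = 0 (N = -5*0 = 0)
(T(0, -1)*N)*l = (-5*0*0)*5 = (0*0)*5 = 0*5 = 0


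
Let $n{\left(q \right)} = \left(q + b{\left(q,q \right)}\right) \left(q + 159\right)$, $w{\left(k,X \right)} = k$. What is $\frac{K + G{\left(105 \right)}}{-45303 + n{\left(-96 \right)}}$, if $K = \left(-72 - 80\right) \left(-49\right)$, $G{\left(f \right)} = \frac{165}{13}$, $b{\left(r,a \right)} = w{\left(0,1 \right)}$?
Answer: $- \frac{96989}{667563} \approx -0.14529$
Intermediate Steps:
$b{\left(r,a \right)} = 0$
$n{\left(q \right)} = q \left(159 + q\right)$ ($n{\left(q \right)} = \left(q + 0\right) \left(q + 159\right) = q \left(159 + q\right)$)
$G{\left(f \right)} = \frac{165}{13}$ ($G{\left(f \right)} = 165 \cdot \frac{1}{13} = \frac{165}{13}$)
$K = 7448$ ($K = \left(-152\right) \left(-49\right) = 7448$)
$\frac{K + G{\left(105 \right)}}{-45303 + n{\left(-96 \right)}} = \frac{7448 + \frac{165}{13}}{-45303 - 96 \left(159 - 96\right)} = \frac{96989}{13 \left(-45303 - 6048\right)} = \frac{96989}{13 \left(-51351\right)} = \frac{96989}{13} \left(- \frac{1}{51351}\right) = - \frac{96989}{667563}$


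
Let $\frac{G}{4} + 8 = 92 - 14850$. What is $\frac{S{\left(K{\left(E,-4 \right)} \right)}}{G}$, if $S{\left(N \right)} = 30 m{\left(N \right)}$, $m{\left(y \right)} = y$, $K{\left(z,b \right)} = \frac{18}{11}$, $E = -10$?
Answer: $- \frac{45}{54142} \approx -0.00083115$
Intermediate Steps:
$K{\left(z,b \right)} = \frac{18}{11}$ ($K{\left(z,b \right)} = 18 \cdot \frac{1}{11} = \frac{18}{11}$)
$G = -59064$ ($G = -32 + 4 \left(92 - 14850\right) = -32 + 4 \left(-14758\right) = -32 - 59032 = -59064$)
$S{\left(N \right)} = 30 N$
$\frac{S{\left(K{\left(E,-4 \right)} \right)}}{G} = \frac{30 \cdot \frac{18}{11}}{-59064} = \frac{540}{11} \left(- \frac{1}{59064}\right) = - \frac{45}{54142}$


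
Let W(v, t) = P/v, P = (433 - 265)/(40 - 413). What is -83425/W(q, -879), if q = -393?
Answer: -4076395775/56 ≈ -7.2793e+7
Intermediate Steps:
P = -168/373 (P = 168/(-373) = 168*(-1/373) = -168/373 ≈ -0.45040)
W(v, t) = -168/(373*v)
-83425/W(q, -879) = -83425/((-168/373/(-393))) = -83425/((-168/373*(-1/393))) = -83425/56/48863 = -83425*48863/56 = -4076395775/56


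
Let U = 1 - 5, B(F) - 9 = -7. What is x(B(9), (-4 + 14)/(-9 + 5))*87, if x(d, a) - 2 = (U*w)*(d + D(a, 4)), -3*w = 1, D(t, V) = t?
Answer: 116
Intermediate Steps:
B(F) = 2 (B(F) = 9 - 7 = 2)
w = -1/3 (w = -1/3*1 = -1/3 ≈ -0.33333)
U = -4
x(d, a) = 2 + 4*a/3 + 4*d/3 (x(d, a) = 2 + (-4*(-1/3))*(d + a) = 2 + 4*(a + d)/3 = 2 + (4*a/3 + 4*d/3) = 2 + 4*a/3 + 4*d/3)
x(B(9), (-4 + 14)/(-9 + 5))*87 = (2 + 4*((-4 + 14)/(-9 + 5))/3 + (4/3)*2)*87 = (2 + 4*(10/(-4))/3 + 8/3)*87 = (2 + 4*(10*(-1/4))/3 + 8/3)*87 = (2 + (4/3)*(-5/2) + 8/3)*87 = (2 - 10/3 + 8/3)*87 = (4/3)*87 = 116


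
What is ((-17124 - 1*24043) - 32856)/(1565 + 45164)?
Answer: -74023/46729 ≈ -1.5841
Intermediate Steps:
((-17124 - 1*24043) - 32856)/(1565 + 45164) = ((-17124 - 24043) - 32856)/46729 = (-41167 - 32856)*(1/46729) = -74023*1/46729 = -74023/46729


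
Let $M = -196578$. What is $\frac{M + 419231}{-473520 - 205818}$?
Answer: $- \frac{222653}{679338} \approx -0.32775$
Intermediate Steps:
$\frac{M + 419231}{-473520 - 205818} = \frac{-196578 + 419231}{-473520 - 205818} = \frac{222653}{-679338} = 222653 \left(- \frac{1}{679338}\right) = - \frac{222653}{679338}$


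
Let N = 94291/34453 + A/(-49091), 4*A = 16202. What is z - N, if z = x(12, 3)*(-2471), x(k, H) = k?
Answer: -100311744728001/3382664446 ≈ -29655.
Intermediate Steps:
A = 8101/2 (A = (¼)*16202 = 8101/2 ≈ 4050.5)
N = 8978575209/3382664446 (N = 94291/34453 + (8101/2)/(-49091) = 94291*(1/34453) + (8101/2)*(-1/49091) = 94291/34453 - 8101/98182 = 8978575209/3382664446 ≈ 2.6543)
z = -29652 (z = 12*(-2471) = -29652)
z - N = -29652 - 1*8978575209/3382664446 = -29652 - 8978575209/3382664446 = -100311744728001/3382664446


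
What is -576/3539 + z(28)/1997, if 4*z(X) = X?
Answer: -1125499/7067383 ≈ -0.15925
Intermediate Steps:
z(X) = X/4
-576/3539 + z(28)/1997 = -576/3539 + ((¼)*28)/1997 = -576*1/3539 + 7*(1/1997) = -576/3539 + 7/1997 = -1125499/7067383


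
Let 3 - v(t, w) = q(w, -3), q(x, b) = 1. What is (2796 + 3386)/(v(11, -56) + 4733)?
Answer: 6182/4735 ≈ 1.3056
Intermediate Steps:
v(t, w) = 2 (v(t, w) = 3 - 1*1 = 3 - 1 = 2)
(2796 + 3386)/(v(11, -56) + 4733) = (2796 + 3386)/(2 + 4733) = 6182/4735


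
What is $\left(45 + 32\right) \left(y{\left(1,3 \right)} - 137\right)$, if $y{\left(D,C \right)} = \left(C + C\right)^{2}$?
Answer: $-7777$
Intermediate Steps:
$y{\left(D,C \right)} = 4 C^{2}$ ($y{\left(D,C \right)} = \left(2 C\right)^{2} = 4 C^{2}$)
$\left(45 + 32\right) \left(y{\left(1,3 \right)} - 137\right) = \left(45 + 32\right) \left(4 \cdot 3^{2} - 137\right) = 77 \left(4 \cdot 9 - 137\right) = 77 \left(36 - 137\right) = 77 \left(-101\right) = -7777$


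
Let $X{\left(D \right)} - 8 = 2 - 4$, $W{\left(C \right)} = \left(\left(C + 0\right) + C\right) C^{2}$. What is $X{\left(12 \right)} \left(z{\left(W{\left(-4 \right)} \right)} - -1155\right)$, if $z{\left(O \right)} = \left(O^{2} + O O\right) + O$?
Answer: $202770$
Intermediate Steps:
$W{\left(C \right)} = 2 C^{3}$ ($W{\left(C \right)} = \left(C + C\right) C^{2} = 2 C C^{2} = 2 C^{3}$)
$z{\left(O \right)} = O + 2 O^{2}$ ($z{\left(O \right)} = \left(O^{2} + O^{2}\right) + O = 2 O^{2} + O = O + 2 O^{2}$)
$X{\left(D \right)} = 6$ ($X{\left(D \right)} = 8 + \left(2 - 4\right) = 8 - 2 = 6$)
$X{\left(12 \right)} \left(z{\left(W{\left(-4 \right)} \right)} - -1155\right) = 6 \left(2 \left(-4\right)^{3} \left(1 + 2 \cdot 2 \left(-4\right)^{3}\right) - -1155\right) = 6 \left(2 \left(-64\right) \left(1 + 2 \cdot 2 \left(-64\right)\right) + 1155\right) = 6 \left(- 128 \left(1 + 2 \left(-128\right)\right) + 1155\right) = 6 \left(- 128 \left(1 - 256\right) + 1155\right) = 6 \left(\left(-128\right) \left(-255\right) + 1155\right) = 6 \left(32640 + 1155\right) = 6 \cdot 33795 = 202770$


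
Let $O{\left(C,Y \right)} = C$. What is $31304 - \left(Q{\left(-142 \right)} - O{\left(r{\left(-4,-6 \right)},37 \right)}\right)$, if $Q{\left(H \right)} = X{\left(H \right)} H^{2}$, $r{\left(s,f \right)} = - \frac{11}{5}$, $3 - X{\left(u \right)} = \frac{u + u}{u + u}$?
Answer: $- \frac{45131}{5} \approx -9026.2$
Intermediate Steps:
$X{\left(u \right)} = 2$ ($X{\left(u \right)} = 3 - \frac{u + u}{u + u} = 3 - \frac{2 u}{2 u} = 3 - 2 u \frac{1}{2 u} = 3 - 1 = 2$)
$r{\left(s,f \right)} = - \frac{11}{5}$ ($r{\left(s,f \right)} = \left(-11\right) \frac{1}{5} = - \frac{11}{5}$)
$Q{\left(H \right)} = 2 H^{2}$
$31304 - \left(Q{\left(-142 \right)} - O{\left(r{\left(-4,-6 \right)},37 \right)}\right) = 31304 - \left(2 \left(-142\right)^{2} - - \frac{11}{5}\right) = 31304 - \left(2 \cdot 20164 + \frac{11}{5}\right) = 31304 - \left(40328 + \frac{11}{5}\right) = 31304 - \frac{201651}{5} = - \frac{45131}{5}$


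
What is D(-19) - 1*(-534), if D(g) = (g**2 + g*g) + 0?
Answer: 1256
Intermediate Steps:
D(g) = 2*g**2 (D(g) = (g**2 + g**2) + 0 = 2*g**2 + 0 = 2*g**2)
D(-19) - 1*(-534) = 2*(-19)**2 - 1*(-534) = 2*361 + 534 = 722 + 534 = 1256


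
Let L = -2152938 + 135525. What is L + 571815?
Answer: -1445598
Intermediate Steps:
L = -2017413
L + 571815 = -2017413 + 571815 = -1445598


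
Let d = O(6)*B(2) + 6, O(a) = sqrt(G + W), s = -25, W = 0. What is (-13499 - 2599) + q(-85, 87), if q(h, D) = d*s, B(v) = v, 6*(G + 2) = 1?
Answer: -16248 - 25*I*sqrt(66)/3 ≈ -16248.0 - 67.7*I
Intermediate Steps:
G = -11/6 (G = -2 + (1/6)*1 = -2 + 1/6 = -11/6 ≈ -1.8333)
O(a) = I*sqrt(66)/6 (O(a) = sqrt(-11/6 + 0) = sqrt(-11/6) = I*sqrt(66)/6)
d = 6 + I*sqrt(66)/3 (d = (I*sqrt(66)/6)*2 + 6 = I*sqrt(66)/3 + 6 = 6 + I*sqrt(66)/3 ≈ 6.0 + 2.708*I)
q(h, D) = -150 - 25*I*sqrt(66)/3 (q(h, D) = (6 + I*sqrt(66)/3)*(-25) = -150 - 25*I*sqrt(66)/3)
(-13499 - 2599) + q(-85, 87) = (-13499 - 2599) + (-150 - 25*I*sqrt(66)/3) = -16098 + (-150 - 25*I*sqrt(66)/3) = -16248 - 25*I*sqrt(66)/3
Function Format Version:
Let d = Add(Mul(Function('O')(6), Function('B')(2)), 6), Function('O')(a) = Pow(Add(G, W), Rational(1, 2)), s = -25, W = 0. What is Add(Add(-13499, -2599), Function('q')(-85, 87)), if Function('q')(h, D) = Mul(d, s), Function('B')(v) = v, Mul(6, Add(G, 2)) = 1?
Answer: Add(-16248, Mul(Rational(-25, 3), I, Pow(66, Rational(1, 2)))) ≈ Add(-16248., Mul(-67.700, I))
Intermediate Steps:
G = Rational(-11, 6) (G = Add(-2, Mul(Rational(1, 6), 1)) = Add(-2, Rational(1, 6)) = Rational(-11, 6) ≈ -1.8333)
Function('O')(a) = Mul(Rational(1, 6), I, Pow(66, Rational(1, 2))) (Function('O')(a) = Pow(Add(Rational(-11, 6), 0), Rational(1, 2)) = Pow(Rational(-11, 6), Rational(1, 2)) = Mul(Rational(1, 6), I, Pow(66, Rational(1, 2))))
d = Add(6, Mul(Rational(1, 3), I, Pow(66, Rational(1, 2)))) (d = Add(Mul(Mul(Rational(1, 6), I, Pow(66, Rational(1, 2))), 2), 6) = Add(Mul(Rational(1, 3), I, Pow(66, Rational(1, 2))), 6) = Add(6, Mul(Rational(1, 3), I, Pow(66, Rational(1, 2)))) ≈ Add(6.0000, Mul(2.7080, I)))
Function('q')(h, D) = Add(-150, Mul(Rational(-25, 3), I, Pow(66, Rational(1, 2)))) (Function('q')(h, D) = Mul(Add(6, Mul(Rational(1, 3), I, Pow(66, Rational(1, 2)))), -25) = Add(-150, Mul(Rational(-25, 3), I, Pow(66, Rational(1, 2)))))
Add(Add(-13499, -2599), Function('q')(-85, 87)) = Add(Add(-13499, -2599), Add(-150, Mul(Rational(-25, 3), I, Pow(66, Rational(1, 2))))) = Add(-16098, Add(-150, Mul(Rational(-25, 3), I, Pow(66, Rational(1, 2))))) = Add(-16248, Mul(Rational(-25, 3), I, Pow(66, Rational(1, 2))))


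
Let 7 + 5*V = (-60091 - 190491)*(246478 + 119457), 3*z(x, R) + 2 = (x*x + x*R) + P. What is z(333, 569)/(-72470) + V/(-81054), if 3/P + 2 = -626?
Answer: 417319880365922731/1844430781320 ≈ 2.2626e+5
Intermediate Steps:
P = -3/628 (P = 3/(-2 - 626) = 3/(-628) = 3*(-1/628) = -3/628 ≈ -0.0047771)
z(x, R) = -1259/1884 + x**2/3 + R*x/3 (z(x, R) = -2/3 + ((x*x + x*R) - 3/628)/3 = -2/3 + ((x**2 + R*x) - 3/628)/3 = -2/3 + (-3/628 + x**2 + R*x)/3 = -2/3 + (-1/628 + x**2/3 + R*x/3) = -1259/1884 + x**2/3 + R*x/3)
V = -91696724177/5 (V = -7/5 + ((-60091 - 190491)*(246478 + 119457))/5 = -7/5 + (-250582*365935)/5 = -7/5 + (1/5)*(-91696724170) = -7/5 - 18339344834 = -91696724177/5 ≈ -1.8339e+10)
z(333, 569)/(-72470) + V/(-81054) = (-1259/1884 + (1/3)*333**2 + (1/3)*569*333)/(-72470) - 91696724177/5/(-81054) = (-1259/1884 + (1/3)*110889 + 63159)*(-1/72470) - 91696724177/5*(-1/81054) = (-1259/1884 + 36963 + 63159)*(-1/72470) + 91696724177/405270 = (188628589/1884)*(-1/72470) + 91696724177/405270 = -188628589/136533480 + 91696724177/405270 = 417319880365922731/1844430781320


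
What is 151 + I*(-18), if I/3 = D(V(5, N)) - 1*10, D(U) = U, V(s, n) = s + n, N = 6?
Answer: 97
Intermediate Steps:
V(s, n) = n + s
I = 3 (I = 3*((6 + 5) - 1*10) = 3*(11 - 10) = 3*1 = 3)
151 + I*(-18) = 151 + 3*(-18) = 151 - 54 = 97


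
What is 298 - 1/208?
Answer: 61983/208 ≈ 298.00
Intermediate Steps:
298 - 1/208 = 61983/208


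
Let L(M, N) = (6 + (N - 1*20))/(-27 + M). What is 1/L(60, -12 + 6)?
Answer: -33/20 ≈ -1.6500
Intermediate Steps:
L(M, N) = (-14 + N)/(-27 + M) (L(M, N) = (6 + (N - 20))/(-27 + M) = (6 + (-20 + N))/(-27 + M) = (-14 + N)/(-27 + M))
1/L(60, -12 + 6) = 1/((-14 + (-12 + 6))/(-27 + 60)) = 1/((-14 - 6)/33) = 1/((1/33)*(-20)) = 1/(-20/33) = -33/20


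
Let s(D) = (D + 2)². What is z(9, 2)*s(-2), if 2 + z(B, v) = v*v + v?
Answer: 0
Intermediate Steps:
s(D) = (2 + D)²
z(B, v) = -2 + v + v² (z(B, v) = -2 + (v*v + v) = -2 + (v² + v) = -2 + (v + v²) = -2 + v + v²)
z(9, 2)*s(-2) = (-2 + 2 + 2²)*(2 - 2)² = (-2 + 2 + 4)*0² = 4*0 = 0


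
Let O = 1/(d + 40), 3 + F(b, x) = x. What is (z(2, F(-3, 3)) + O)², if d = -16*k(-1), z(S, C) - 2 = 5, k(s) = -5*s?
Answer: 77841/1600 ≈ 48.651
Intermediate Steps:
F(b, x) = -3 + x
z(S, C) = 7 (z(S, C) = 2 + 5 = 7)
d = -80 (d = -(-80)*(-1) = -16*5 = -80)
O = -1/40 (O = 1/(-80 + 40) = 1/(-40) = -1/40 ≈ -0.025000)
(z(2, F(-3, 3)) + O)² = (7 - 1/40)² = (279/40)² = 77841/1600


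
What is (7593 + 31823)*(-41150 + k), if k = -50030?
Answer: -3593950880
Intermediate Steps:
(7593 + 31823)*(-41150 + k) = (7593 + 31823)*(-41150 - 50030) = 39416*(-91180) = -3593950880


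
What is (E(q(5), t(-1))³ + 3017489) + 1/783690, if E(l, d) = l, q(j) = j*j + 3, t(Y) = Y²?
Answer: 2381979517291/783690 ≈ 3.0394e+6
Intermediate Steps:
q(j) = 3 + j² (q(j) = j² + 3 = 3 + j²)
(E(q(5), t(-1))³ + 3017489) + 1/783690 = ((3 + 5²)³ + 3017489) + 1/783690 = ((3 + 25)³ + 3017489) + 1/783690 = (28³ + 3017489) + 1/783690 = (21952 + 3017489) + 1/783690 = 3039441 + 1/783690 = 2381979517291/783690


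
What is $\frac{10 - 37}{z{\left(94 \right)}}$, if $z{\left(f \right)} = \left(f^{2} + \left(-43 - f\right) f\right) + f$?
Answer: $\frac{9}{1316} \approx 0.0068389$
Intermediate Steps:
$z{\left(f \right)} = f + f^{2} + f \left(-43 - f\right)$ ($z{\left(f \right)} = \left(f^{2} + f \left(-43 - f\right)\right) + f = f + f^{2} + f \left(-43 - f\right)$)
$\frac{10 - 37}{z{\left(94 \right)}} = \frac{10 - 37}{\left(-42\right) 94} = \frac{10 - 37}{-3948} = \left(-27\right) \left(- \frac{1}{3948}\right) = \frac{9}{1316}$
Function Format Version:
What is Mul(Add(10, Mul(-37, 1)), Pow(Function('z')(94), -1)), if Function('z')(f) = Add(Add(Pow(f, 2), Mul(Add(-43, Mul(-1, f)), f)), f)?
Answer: Rational(9, 1316) ≈ 0.0068389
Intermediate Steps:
Function('z')(f) = Add(f, Pow(f, 2), Mul(f, Add(-43, Mul(-1, f)))) (Function('z')(f) = Add(Add(Pow(f, 2), Mul(f, Add(-43, Mul(-1, f)))), f) = Add(f, Pow(f, 2), Mul(f, Add(-43, Mul(-1, f)))))
Mul(Add(10, Mul(-37, 1)), Pow(Function('z')(94), -1)) = Mul(Add(10, Mul(-37, 1)), Pow(Mul(-42, 94), -1)) = Mul(Add(10, -37), Pow(-3948, -1)) = Mul(-27, Rational(-1, 3948)) = Rational(9, 1316)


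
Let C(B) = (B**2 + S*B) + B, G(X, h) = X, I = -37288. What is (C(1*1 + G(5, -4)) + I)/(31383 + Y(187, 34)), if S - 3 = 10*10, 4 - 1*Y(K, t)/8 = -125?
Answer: -36628/32415 ≈ -1.1300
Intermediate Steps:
Y(K, t) = 1032 (Y(K, t) = 32 - 8*(-125) = 32 + 1000 = 1032)
S = 103 (S = 3 + 10*10 = 3 + 100 = 103)
C(B) = B**2 + 104*B (C(B) = (B**2 + 103*B) + B = B**2 + 104*B)
(C(1*1 + G(5, -4)) + I)/(31383 + Y(187, 34)) = ((1*1 + 5)*(104 + (1*1 + 5)) - 37288)/(31383 + 1032) = ((1 + 5)*(104 + (1 + 5)) - 37288)/32415 = (6*(104 + 6) - 37288)*(1/32415) = (6*110 - 37288)*(1/32415) = (660 - 37288)*(1/32415) = -36628*1/32415 = -36628/32415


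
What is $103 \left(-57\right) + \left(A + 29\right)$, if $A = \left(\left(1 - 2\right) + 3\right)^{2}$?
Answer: $-5838$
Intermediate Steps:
$A = 4$ ($A = \left(-1 + 3\right)^{2} = 2^{2} = 4$)
$103 \left(-57\right) + \left(A + 29\right) = 103 \left(-57\right) + \left(4 + 29\right) = -5871 + 33 = -5838$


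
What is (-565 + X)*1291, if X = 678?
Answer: 145883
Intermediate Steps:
(-565 + X)*1291 = (-565 + 678)*1291 = 113*1291 = 145883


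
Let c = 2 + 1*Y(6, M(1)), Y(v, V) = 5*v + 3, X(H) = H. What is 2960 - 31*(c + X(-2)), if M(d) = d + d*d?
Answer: 1937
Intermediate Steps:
M(d) = d + d**2
Y(v, V) = 3 + 5*v
c = 35 (c = 2 + 1*(3 + 5*6) = 2 + 1*(3 + 30) = 2 + 1*33 = 2 + 33 = 35)
2960 - 31*(c + X(-2)) = 2960 - 31*(35 - 2) = 2960 - 31*33 = 2960 - 1023 = 1937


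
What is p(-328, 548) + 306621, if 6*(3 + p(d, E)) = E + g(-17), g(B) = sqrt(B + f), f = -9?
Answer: 920128/3 + I*sqrt(26)/6 ≈ 3.0671e+5 + 0.84984*I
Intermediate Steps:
g(B) = sqrt(-9 + B) (g(B) = sqrt(B - 9) = sqrt(-9 + B))
p(d, E) = -3 + E/6 + I*sqrt(26)/6 (p(d, E) = -3 + (E + sqrt(-9 - 17))/6 = -3 + (E + sqrt(-26))/6 = -3 + (E + I*sqrt(26))/6 = -3 + (E/6 + I*sqrt(26)/6) = -3 + E/6 + I*sqrt(26)/6)
p(-328, 548) + 306621 = (-3 + (1/6)*548 + I*sqrt(26)/6) + 306621 = (-3 + 274/3 + I*sqrt(26)/6) + 306621 = (265/3 + I*sqrt(26)/6) + 306621 = 920128/3 + I*sqrt(26)/6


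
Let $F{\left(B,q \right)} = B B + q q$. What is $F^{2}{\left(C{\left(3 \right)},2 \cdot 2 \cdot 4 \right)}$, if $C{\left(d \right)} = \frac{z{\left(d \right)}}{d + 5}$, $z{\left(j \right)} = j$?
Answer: $\frac{268730449}{4096} \approx 65608.0$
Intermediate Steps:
$C{\left(d \right)} = \frac{d}{5 + d}$ ($C{\left(d \right)} = \frac{d}{d + 5} = \frac{d}{5 + d}$)
$F{\left(B,q \right)} = B^{2} + q^{2}$
$F^{2}{\left(C{\left(3 \right)},2 \cdot 2 \cdot 4 \right)} = \left(\left(\frac{3}{5 + 3}\right)^{2} + \left(2 \cdot 2 \cdot 4\right)^{2}\right)^{2} = \left(\left(\frac{3}{8}\right)^{2} + \left(4 \cdot 4\right)^{2}\right)^{2} = \left(\left(3 \cdot \frac{1}{8}\right)^{2} + 16^{2}\right)^{2} = \left(\left(\frac{3}{8}\right)^{2} + 256\right)^{2} = \left(\frac{9}{64} + 256\right)^{2} = \left(\frac{16393}{64}\right)^{2} = \frac{268730449}{4096}$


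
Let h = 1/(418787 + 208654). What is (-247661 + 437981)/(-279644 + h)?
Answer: -119414571120/175460111003 ≈ -0.68058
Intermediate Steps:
h = 1/627441 ≈ 1.5938e-6
(-247661 + 437981)/(-279644 + h) = (-247661 + 437981)/(-279644 + 1/627441) = 190320/(-175460111003/627441) = 190320*(-627441/175460111003) = -119414571120/175460111003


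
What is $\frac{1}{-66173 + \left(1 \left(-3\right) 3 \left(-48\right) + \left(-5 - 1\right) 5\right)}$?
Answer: $- \frac{1}{65771} \approx -1.5204 \cdot 10^{-5}$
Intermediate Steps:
$\frac{1}{-66173 + \left(1 \left(-3\right) 3 \left(-48\right) + \left(-5 - 1\right) 5\right)} = \frac{1}{-66173 - \left(30 - \left(-3\right) 3 \left(-48\right)\right)} = \frac{1}{-66173 - -402} = \frac{1}{-66173 + \left(432 - 30\right)} = \frac{1}{-66173 + 402} = \frac{1}{-65771} = - \frac{1}{65771}$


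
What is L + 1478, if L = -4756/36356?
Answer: 13432353/9089 ≈ 1477.9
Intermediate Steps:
L = -1189/9089 (L = -4756*1/36356 = -1189/9089 ≈ -0.13082)
L + 1478 = -1189/9089 + 1478 = 13432353/9089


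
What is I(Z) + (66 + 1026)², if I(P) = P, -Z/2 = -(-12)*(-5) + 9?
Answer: 1192566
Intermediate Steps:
Z = 102 (Z = -2*(-(-12)*(-5) + 9) = -2*(-12*5 + 9) = -2*(-60 + 9) = -2*(-51) = 102)
I(Z) + (66 + 1026)² = 102 + (66 + 1026)² = 102 + 1092² = 102 + 1192464 = 1192566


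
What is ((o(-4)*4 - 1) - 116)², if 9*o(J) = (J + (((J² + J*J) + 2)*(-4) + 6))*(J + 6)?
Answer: 4515625/81 ≈ 55748.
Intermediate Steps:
o(J) = (6 + J)*(-2 + J - 8*J²)/9 (o(J) = ((J + (((J² + J*J) + 2)*(-4) + 6))*(J + 6))/9 = ((J + (((J² + J²) + 2)*(-4) + 6))*(6 + J))/9 = ((J + ((2*J² + 2)*(-4) + 6))*(6 + J))/9 = ((J + ((2 + 2*J²)*(-4) + 6))*(6 + J))/9 = ((J + ((-8 - 8*J²) + 6))*(6 + J))/9 = ((J + (-2 - 8*J²))*(6 + J))/9 = ((-2 + J - 8*J²)*(6 + J))/9 = ((6 + J)*(-2 + J - 8*J²))/9 = (6 + J)*(-2 + J - 8*J²)/9)
((o(-4)*4 - 1) - 116)² = (((-4/3 - 47/9*(-4)² - 8/9*(-4)³ + (4/9)*(-4))*4 - 1) - 116)² = (((-4/3 - 47/9*16 - 8/9*(-64) - 16/9)*4 - 1) - 116)² = (((-4/3 - 752/9 + 512/9 - 16/9)*4 - 1) - 116)² = ((-268/9*4 - 1) - 116)² = ((-1072/9 - 1) - 116)² = (-1081/9 - 116)² = (-2125/9)² = 4515625/81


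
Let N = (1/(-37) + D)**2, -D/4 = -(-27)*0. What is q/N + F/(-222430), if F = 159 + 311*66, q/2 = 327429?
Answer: 39881725776435/44486 ≈ 8.9650e+8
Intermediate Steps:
q = 654858 (q = 2*327429 = 654858)
F = 20685 (F = 159 + 20526 = 20685)
D = 0 (D = -(-36)*(-3*0) = -(-36)*0 = -4*0 = 0)
N = 1/1369 (N = (1/(-37) + 0)**2 = (-1/37 + 0)**2 = (-1/37)**2 = 1/1369 ≈ 0.00073046)
q/N + F/(-222430) = 654858/(1/1369) + 20685/(-222430) = 654858*1369 + 20685*(-1/222430) = 896500602 - 4137/44486 = 39881725776435/44486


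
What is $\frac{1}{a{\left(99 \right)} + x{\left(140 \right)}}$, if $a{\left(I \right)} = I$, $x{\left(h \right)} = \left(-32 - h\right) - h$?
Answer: $- \frac{1}{213} \approx -0.0046948$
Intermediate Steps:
$x{\left(h \right)} = -32 - 2 h$
$\frac{1}{a{\left(99 \right)} + x{\left(140 \right)}} = \frac{1}{99 - 312} = \frac{1}{-213} = - \frac{1}{213}$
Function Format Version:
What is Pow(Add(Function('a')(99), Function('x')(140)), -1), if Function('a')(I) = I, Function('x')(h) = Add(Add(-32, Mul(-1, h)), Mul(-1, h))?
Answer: Rational(-1, 213) ≈ -0.0046948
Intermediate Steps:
Function('x')(h) = Add(-32, Mul(-2, h))
Pow(Add(Function('a')(99), Function('x')(140)), -1) = Pow(Add(99, Add(-32, Mul(-2, 140))), -1) = Pow(Add(99, Add(-32, -280)), -1) = Pow(Add(99, -312), -1) = Pow(-213, -1) = Rational(-1, 213)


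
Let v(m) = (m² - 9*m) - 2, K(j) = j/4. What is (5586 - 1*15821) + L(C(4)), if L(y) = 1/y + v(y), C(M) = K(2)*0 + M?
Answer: -41027/4 ≈ -10257.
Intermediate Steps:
K(j) = j/4 (K(j) = j*(¼) = j/4)
C(M) = M (C(M) = ((¼)*2)*0 + M = (½)*0 + M = 0 + M = M)
v(m) = -2 + m² - 9*m
L(y) = -2 + 1/y + y² - 9*y (L(y) = 1/y + (-2 + y² - 9*y) = -2 + 1/y + y² - 9*y)
(5586 - 1*15821) + L(C(4)) = (5586 - 1*15821) + (-2 + 1/4 + 4² - 9*4) = (5586 - 15821) + (-2 + ¼ + 16 - 36) = -10235 - 87/4 = -41027/4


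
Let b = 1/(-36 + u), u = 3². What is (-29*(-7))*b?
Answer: -203/27 ≈ -7.5185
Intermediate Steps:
u = 9
b = -1/27 (b = 1/(-36 + 9) = 1/(-27) = -1/27 ≈ -0.037037)
(-29*(-7))*b = -29*(-7)*(-1/27) = 203*(-1/27) = -203/27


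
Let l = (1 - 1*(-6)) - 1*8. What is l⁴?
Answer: 1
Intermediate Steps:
l = -1 (l = (1 + 6) - 8 = 7 - 8 = -1)
l⁴ = (-1)⁴ = 1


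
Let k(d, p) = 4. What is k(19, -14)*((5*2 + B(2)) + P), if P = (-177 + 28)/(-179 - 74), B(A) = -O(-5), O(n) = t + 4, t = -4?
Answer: 10716/253 ≈ 42.356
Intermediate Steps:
O(n) = 0 (O(n) = -4 + 4 = 0)
B(A) = 0 (B(A) = -1*0 = 0)
P = 149/253 (P = -149/(-253) = -149*(-1/253) = 149/253 ≈ 0.58893)
k(19, -14)*((5*2 + B(2)) + P) = 4*((5*2 + 0) + 149/253) = 4*((10 + 0) + 149/253) = 4*(10 + 149/253) = 4*(2679/253) = 10716/253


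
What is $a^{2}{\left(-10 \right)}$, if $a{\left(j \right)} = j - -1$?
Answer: $81$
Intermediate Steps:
$a{\left(j \right)} = 1 + j$ ($a{\left(j \right)} = j + 1 = 1 + j$)
$a^{2}{\left(-10 \right)} = \left(1 - 10\right)^{2} = \left(-9\right)^{2} = 81$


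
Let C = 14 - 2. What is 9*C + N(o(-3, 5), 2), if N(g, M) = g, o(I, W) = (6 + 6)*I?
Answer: 72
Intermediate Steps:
o(I, W) = 12*I
C = 12
9*C + N(o(-3, 5), 2) = 9*12 + 12*(-3) = 108 - 36 = 72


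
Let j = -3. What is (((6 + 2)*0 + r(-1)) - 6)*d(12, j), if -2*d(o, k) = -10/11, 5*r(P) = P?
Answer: -31/11 ≈ -2.8182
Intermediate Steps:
r(P) = P/5
d(o, k) = 5/11 (d(o, k) = -(-5)/11 = -1/2*(-10/11) = 5/11)
(((6 + 2)*0 + r(-1)) - 6)*d(12, j) = (((6 + 2)*0 + (1/5)*(-1)) - 6)*(5/11) = ((8*0 - 1/5) - 6)*(5/11) = ((0 - 1/5) - 6)*(5/11) = (-1/5 - 6)*(5/11) = -31/5*5/11 = -31/11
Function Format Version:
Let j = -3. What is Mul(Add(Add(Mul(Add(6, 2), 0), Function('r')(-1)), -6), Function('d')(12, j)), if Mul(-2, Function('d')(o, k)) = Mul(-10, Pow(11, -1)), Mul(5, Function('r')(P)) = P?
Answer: Rational(-31, 11) ≈ -2.8182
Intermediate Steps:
Function('r')(P) = Mul(Rational(1, 5), P)
Function('d')(o, k) = Rational(5, 11) (Function('d')(o, k) = Mul(Rational(-1, 2), Mul(-10, Pow(11, -1))) = Mul(Rational(-1, 2), Mul(-10, Rational(1, 11))) = Mul(Rational(-1, 2), Rational(-10, 11)) = Rational(5, 11))
Mul(Add(Add(Mul(Add(6, 2), 0), Function('r')(-1)), -6), Function('d')(12, j)) = Mul(Add(Add(Mul(Add(6, 2), 0), Mul(Rational(1, 5), -1)), -6), Rational(5, 11)) = Mul(Add(Add(Mul(8, 0), Rational(-1, 5)), -6), Rational(5, 11)) = Mul(Add(Add(0, Rational(-1, 5)), -6), Rational(5, 11)) = Mul(Add(Rational(-1, 5), -6), Rational(5, 11)) = Mul(Rational(-31, 5), Rational(5, 11)) = Rational(-31, 11)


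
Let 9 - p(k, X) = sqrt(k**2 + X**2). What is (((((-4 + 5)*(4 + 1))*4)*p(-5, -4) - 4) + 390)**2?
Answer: 336756 - 22640*sqrt(41) ≈ 1.9179e+5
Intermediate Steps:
p(k, X) = 9 - sqrt(X**2 + k**2) (p(k, X) = 9 - sqrt(k**2 + X**2) = 9 - sqrt(X**2 + k**2))
(((((-4 + 5)*(4 + 1))*4)*p(-5, -4) - 4) + 390)**2 = (((((-4 + 5)*(4 + 1))*4)*(9 - sqrt((-4)**2 + (-5)**2)) - 4) + 390)**2 = ((((1*5)*4)*(9 - sqrt(16 + 25)) - 4) + 390)**2 = (((5*4)*(9 - sqrt(41)) - 4) + 390)**2 = ((20*(9 - sqrt(41)) - 4) + 390)**2 = (((180 - 20*sqrt(41)) - 4) + 390)**2 = ((176 - 20*sqrt(41)) + 390)**2 = (566 - 20*sqrt(41))**2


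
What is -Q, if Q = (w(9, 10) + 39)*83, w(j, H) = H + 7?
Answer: -4648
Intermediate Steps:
w(j, H) = 7 + H
Q = 4648 (Q = ((7 + 10) + 39)*83 = (17 + 39)*83 = 56*83 = 4648)
-Q = -1*4648 = -4648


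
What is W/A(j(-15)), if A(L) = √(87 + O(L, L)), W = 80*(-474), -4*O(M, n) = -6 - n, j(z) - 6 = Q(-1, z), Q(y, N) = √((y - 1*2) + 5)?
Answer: -75840/√(360 + √2) ≈ -3989.3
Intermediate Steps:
Q(y, N) = √(3 + y) (Q(y, N) = √((y - 2) + 5) = √((-2 + y) + 5) = √(3 + y))
j(z) = 6 + √2 (j(z) = 6 + √(3 - 1) = 6 + √2)
O(M, n) = 3/2 + n/4 (O(M, n) = -(-6 - n)/4 = 3/2 + n/4)
W = -37920
A(L) = √(177/2 + L/4) (A(L) = √(87 + (3/2 + L/4)) = √(177/2 + L/4))
W/A(j(-15)) = -37920*2/√(354 + (6 + √2)) = -37920*2/√(360 + √2) = -75840/√(360 + √2)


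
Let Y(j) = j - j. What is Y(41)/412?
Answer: 0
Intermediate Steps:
Y(j) = 0
Y(41)/412 = 0/412 = (1/412)*0 = 0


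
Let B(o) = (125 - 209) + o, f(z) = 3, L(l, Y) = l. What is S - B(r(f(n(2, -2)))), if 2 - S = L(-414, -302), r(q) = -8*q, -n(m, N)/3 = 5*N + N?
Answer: 524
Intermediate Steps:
n(m, N) = -18*N (n(m, N) = -3*(5*N + N) = -18*N)
S = 416 (S = 2 - 1*(-414) = 2 + 414 = 416)
B(o) = -84 + o
S - B(r(f(n(2, -2)))) = 416 - (-84 - 8*3) = 416 - (-84 - 24) = 416 - 1*(-108) = 416 + 108 = 524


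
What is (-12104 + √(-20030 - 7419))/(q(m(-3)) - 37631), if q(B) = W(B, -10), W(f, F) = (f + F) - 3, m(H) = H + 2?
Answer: 12104/37645 - I*√27449/37645 ≈ 0.32153 - 0.004401*I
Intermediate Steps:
m(H) = 2 + H
W(f, F) = -3 + F + f (W(f, F) = (F + f) - 3 = -3 + F + f)
q(B) = -13 + B (q(B) = -3 - 10 + B = -13 + B)
(-12104 + √(-20030 - 7419))/(q(m(-3)) - 37631) = (-12104 + √(-20030 - 7419))/((-13 + (2 - 3)) - 37631) = (-12104 + √(-27449))/((-13 - 1) - 37631) = (-12104 + I*√27449)/(-14 - 37631) = (-12104 + I*√27449)/(-37645) = (-12104 + I*√27449)*(-1/37645) = 12104/37645 - I*√27449/37645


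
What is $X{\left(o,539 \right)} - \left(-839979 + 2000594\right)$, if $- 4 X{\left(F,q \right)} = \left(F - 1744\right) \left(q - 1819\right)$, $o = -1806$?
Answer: $-2296615$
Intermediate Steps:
$X{\left(F,q \right)} = - \frac{\left(-1819 + q\right) \left(-1744 + F\right)}{4}$ ($X{\left(F,q \right)} = - \frac{\left(F - 1744\right) \left(q - 1819\right)}{4} = - \frac{\left(-1744 + F\right) \left(-1819 + q\right)}{4} = - \frac{\left(-1819 + q\right) \left(-1744 + F\right)}{4}$)
$X{\left(o,539 \right)} - \left(-839979 + 2000594\right) = \left(-793084 + 436 \cdot 539 + \frac{1819}{4} \left(-1806\right) - \left(- \frac{903}{2}\right) 539\right) - \left(-839979 + 2000594\right) = \left(-793084 + 235004 - \frac{1642557}{2} + \frac{486717}{2}\right) - 1160615 = -1136000 - 1160615 = -2296615$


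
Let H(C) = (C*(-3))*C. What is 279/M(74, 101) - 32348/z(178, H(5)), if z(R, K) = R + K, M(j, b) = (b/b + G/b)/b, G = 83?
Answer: 287194105/18952 ≈ 15154.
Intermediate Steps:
M(j, b) = (1 + 83/b)/b (M(j, b) = (b/b + 83/b)/b = (1 + 83/b)/b)
H(C) = -3*C² (H(C) = (-3*C)*C = -3*C²)
z(R, K) = K + R
279/M(74, 101) - 32348/z(178, H(5)) = 279/(((83 + 101)/101²)) - 32348/(-3*5² + 178) = 279/(((1/10201)*184)) - 32348/(-3*25 + 178) = 279/(184/10201) - 32348/(-75 + 178) = 279*(10201/184) - 32348/103 = 2846079/184 - 32348*1/103 = 2846079/184 - 32348/103 = 287194105/18952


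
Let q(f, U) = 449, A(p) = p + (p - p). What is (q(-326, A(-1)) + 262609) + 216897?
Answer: 479955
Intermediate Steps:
A(p) = p (A(p) = p + 0 = p)
(q(-326, A(-1)) + 262609) + 216897 = (449 + 262609) + 216897 = 263058 + 216897 = 479955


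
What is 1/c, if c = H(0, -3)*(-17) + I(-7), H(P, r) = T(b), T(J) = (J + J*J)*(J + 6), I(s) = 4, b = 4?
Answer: -1/3396 ≈ -0.00029446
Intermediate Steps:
T(J) = (6 + J)*(J + J²) (T(J) = (J + J²)*(6 + J) = (6 + J)*(J + J²))
H(P, r) = 200 (H(P, r) = 4*(6 + 4² + 7*4) = 4*(6 + 16 + 28) = 4*50 = 200)
c = -3396 (c = 200*(-17) + 4 = -3400 + 4 = -3396)
1/c = 1/(-3396) = -1/3396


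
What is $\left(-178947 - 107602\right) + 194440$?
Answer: $-92109$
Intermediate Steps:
$\left(-178947 - 107602\right) + 194440 = -286549 + 194440 = -92109$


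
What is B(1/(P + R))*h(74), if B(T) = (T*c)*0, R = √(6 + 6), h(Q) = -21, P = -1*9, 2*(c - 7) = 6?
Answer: 0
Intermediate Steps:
c = 10 (c = 7 + (½)*6 = 7 + 3 = 10)
P = -9
R = 2*√3 (R = √12 = 2*√3 ≈ 3.4641)
B(T) = 0 (B(T) = (T*10)*0 = (10*T)*0 = 0)
B(1/(P + R))*h(74) = 0*(-21) = 0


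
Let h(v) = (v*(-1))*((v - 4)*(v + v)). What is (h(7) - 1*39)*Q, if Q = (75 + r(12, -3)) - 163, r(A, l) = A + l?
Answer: 26307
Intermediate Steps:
h(v) = -2*v²*(-4 + v) (h(v) = (-v)*((-4 + v)*(2*v)) = (-v)*(2*v*(-4 + v)) = -2*v²*(-4 + v))
Q = -79 (Q = (75 + (12 - 3)) - 163 = (75 + 9) - 163 = 84 - 163 = -79)
(h(7) - 1*39)*Q = (2*7²*(4 - 1*7) - 1*39)*(-79) = (2*49*(4 - 7) - 39)*(-79) = (2*49*(-3) - 39)*(-79) = (-294 - 39)*(-79) = -333*(-79) = 26307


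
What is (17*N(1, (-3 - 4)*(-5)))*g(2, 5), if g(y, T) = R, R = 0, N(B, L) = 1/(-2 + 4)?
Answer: 0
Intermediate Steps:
N(B, L) = ½ (N(B, L) = 1/2 = ½)
g(y, T) = 0
(17*N(1, (-3 - 4)*(-5)))*g(2, 5) = (17*(½))*0 = (17/2)*0 = 0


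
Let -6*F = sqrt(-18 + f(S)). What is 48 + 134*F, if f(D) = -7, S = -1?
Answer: 48 - 335*I/3 ≈ 48.0 - 111.67*I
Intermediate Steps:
F = -5*I/6 (F = -sqrt(-18 - 7)/6 = -5*I/6 ≈ -0.83333*I)
48 + 134*F = 48 + 134*(-5*I/6) = 48 - 335*I/3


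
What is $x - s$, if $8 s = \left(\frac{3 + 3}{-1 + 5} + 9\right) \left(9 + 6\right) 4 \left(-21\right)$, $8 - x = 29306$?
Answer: $- \frac{110577}{4} \approx -27644.0$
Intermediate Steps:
$x = -29298$ ($x = 8 - 29306 = -29298$)
$s = - \frac{6615}{4}$ ($s = \frac{\left(\frac{3 + 3}{-1 + 5} + 9\right) \left(9 + 6\right) 4 \left(-21\right)}{8} = \frac{\left(\frac{6}{4} + 9\right) 15 \cdot 4 \left(-21\right)}{8} = \frac{\left(6 \cdot \frac{1}{4} + 9\right) 15 \cdot 4 \left(-21\right)}{8} = \frac{\left(\frac{3}{2} + 9\right) 15 \cdot 4 \left(-21\right)}{8} = \frac{\frac{21}{2} \cdot 15 \cdot 4 \left(-21\right)}{8} = \frac{\frac{315}{2} \cdot 4 \left(-21\right)}{8} = \frac{630 \left(-21\right)}{8} = \frac{1}{8} \left(-13230\right) = - \frac{6615}{4} \approx -1653.8$)
$x - s = -29298 - - \frac{6615}{4} = -29298 + \frac{6615}{4} = - \frac{110577}{4}$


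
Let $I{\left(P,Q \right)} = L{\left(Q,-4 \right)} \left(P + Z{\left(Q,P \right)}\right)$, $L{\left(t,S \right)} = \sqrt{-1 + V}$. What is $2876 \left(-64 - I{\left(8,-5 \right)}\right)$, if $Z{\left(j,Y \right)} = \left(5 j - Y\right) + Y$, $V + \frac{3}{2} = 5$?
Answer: $-184064 + 24446 \sqrt{10} \approx -1.0676 \cdot 10^{5}$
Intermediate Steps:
$V = \frac{7}{2}$ ($V = - \frac{3}{2} + 5 = \frac{7}{2} \approx 3.5$)
$L{\left(t,S \right)} = \frac{\sqrt{10}}{2}$ ($L{\left(t,S \right)} = \sqrt{-1 + \frac{7}{2}} = \sqrt{\frac{5}{2}} = \frac{\sqrt{10}}{2}$)
$Z{\left(j,Y \right)} = 5 j$ ($Z{\left(j,Y \right)} = \left(- Y + 5 j\right) + Y = 5 j$)
$I{\left(P,Q \right)} = \frac{\sqrt{10} \left(P + 5 Q\right)}{2}$ ($I{\left(P,Q \right)} = \frac{\sqrt{10}}{2} \left(P + 5 Q\right) = \frac{\sqrt{10} \left(P + 5 Q\right)}{2}$)
$2876 \left(-64 - I{\left(8,-5 \right)}\right) = 2876 \left(-64 - \frac{\sqrt{10} \left(8 + 5 \left(-5\right)\right)}{2}\right) = 2876 \left(-64 - \frac{\sqrt{10} \left(8 - 25\right)}{2}\right) = 2876 \left(-64 - \frac{1}{2} \sqrt{10} \left(-17\right)\right) = 2876 \left(-64 - - \frac{17 \sqrt{10}}{2}\right) = 2876 \left(-64 + \frac{17 \sqrt{10}}{2}\right) = -184064 + 24446 \sqrt{10}$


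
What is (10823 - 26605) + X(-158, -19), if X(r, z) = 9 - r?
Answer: -15615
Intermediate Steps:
(10823 - 26605) + X(-158, -19) = (10823 - 26605) + (9 - 1*(-158)) = -15782 + (9 + 158) = -15782 + 167 = -15615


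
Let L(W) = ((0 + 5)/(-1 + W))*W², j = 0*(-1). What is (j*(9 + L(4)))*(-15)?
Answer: 0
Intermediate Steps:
j = 0
L(W) = 5*W²/(-1 + W) (L(W) = (5/(-1 + W))*W² = 5*W²/(-1 + W))
(j*(9 + L(4)))*(-15) = (0*(9 + 5*4²/(-1 + 4)))*(-15) = (0*(9 + 5*16/3))*(-15) = (0*(9 + 5*16*(⅓)))*(-15) = (0*(9 + 80/3))*(-15) = (0*(107/3))*(-15) = 0*(-15) = 0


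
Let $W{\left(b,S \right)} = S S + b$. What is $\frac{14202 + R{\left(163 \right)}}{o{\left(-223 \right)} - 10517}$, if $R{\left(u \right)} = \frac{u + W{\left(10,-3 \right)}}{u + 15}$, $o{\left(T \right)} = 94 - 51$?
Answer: $- \frac{1264069}{932186} \approx -1.356$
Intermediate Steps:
$o{\left(T \right)} = 43$ ($o{\left(T \right)} = 94 - 51 = 43$)
$W{\left(b,S \right)} = b + S^{2}$ ($W{\left(b,S \right)} = S^{2} + b = b + S^{2}$)
$R{\left(u \right)} = \frac{19 + u}{15 + u}$ ($R{\left(u \right)} = \frac{u + \left(10 + \left(-3\right)^{2}\right)}{u + 15} = \frac{u + \left(10 + 9\right)}{15 + u} = \frac{u + 19}{15 + u} = \frac{19 + u}{15 + u}$)
$\frac{14202 + R{\left(163 \right)}}{o{\left(-223 \right)} - 10517} = \frac{14202 + \frac{19 + 163}{15 + 163}}{43 - 10517} = \frac{14202 + \frac{1}{178} \cdot 182}{-10474} = \left(14202 + \frac{1}{178} \cdot 182\right) \left(- \frac{1}{10474}\right) = \left(14202 + \frac{91}{89}\right) \left(- \frac{1}{10474}\right) = \frac{1264069}{89} \left(- \frac{1}{10474}\right) = - \frac{1264069}{932186}$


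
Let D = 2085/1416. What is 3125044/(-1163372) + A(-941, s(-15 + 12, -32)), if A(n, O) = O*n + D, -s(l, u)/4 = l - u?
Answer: 14984539396469/137277896 ≈ 1.0915e+5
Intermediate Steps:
D = 695/472 (D = 2085*(1/1416) = 695/472 ≈ 1.4725)
s(l, u) = -4*l + 4*u (s(l, u) = -4*(l - u) = -4*l + 4*u)
A(n, O) = 695/472 + O*n (A(n, O) = O*n + 695/472 = 695/472 + O*n)
3125044/(-1163372) + A(-941, s(-15 + 12, -32)) = 3125044/(-1163372) + (695/472 + (-4*(-15 + 12) + 4*(-32))*(-941)) = 3125044*(-1/1163372) + (695/472 + (-4*(-3) - 128)*(-941)) = -781261/290843 + (695/472 + (12 - 128)*(-941)) = -781261/290843 + (695/472 - 116*(-941)) = -781261/290843 + (695/472 + 109156) = -781261/290843 + 51522327/472 = 14984539396469/137277896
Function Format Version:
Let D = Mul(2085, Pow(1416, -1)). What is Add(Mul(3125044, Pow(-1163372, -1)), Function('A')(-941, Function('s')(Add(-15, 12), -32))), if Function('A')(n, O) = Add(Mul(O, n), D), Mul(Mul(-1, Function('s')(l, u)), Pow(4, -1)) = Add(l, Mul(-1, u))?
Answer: Rational(14984539396469, 137277896) ≈ 1.0915e+5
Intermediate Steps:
D = Rational(695, 472) (D = Mul(2085, Rational(1, 1416)) = Rational(695, 472) ≈ 1.4725)
Function('s')(l, u) = Add(Mul(-4, l), Mul(4, u)) (Function('s')(l, u) = Mul(-4, Add(l, Mul(-1, u))) = Add(Mul(-4, l), Mul(4, u)))
Function('A')(n, O) = Add(Rational(695, 472), Mul(O, n)) (Function('A')(n, O) = Add(Mul(O, n), Rational(695, 472)) = Add(Rational(695, 472), Mul(O, n)))
Add(Mul(3125044, Pow(-1163372, -1)), Function('A')(-941, Function('s')(Add(-15, 12), -32))) = Add(Mul(3125044, Pow(-1163372, -1)), Add(Rational(695, 472), Mul(Add(Mul(-4, Add(-15, 12)), Mul(4, -32)), -941))) = Add(Mul(3125044, Rational(-1, 1163372)), Add(Rational(695, 472), Mul(Add(Mul(-4, -3), -128), -941))) = Add(Rational(-781261, 290843), Add(Rational(695, 472), Mul(Add(12, -128), -941))) = Add(Rational(-781261, 290843), Add(Rational(695, 472), Mul(-116, -941))) = Add(Rational(-781261, 290843), Add(Rational(695, 472), 109156)) = Add(Rational(-781261, 290843), Rational(51522327, 472)) = Rational(14984539396469, 137277896)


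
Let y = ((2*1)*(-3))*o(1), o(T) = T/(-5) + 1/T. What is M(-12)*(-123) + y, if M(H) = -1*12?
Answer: 7356/5 ≈ 1471.2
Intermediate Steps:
o(T) = 1/T - T/5 (o(T) = T*(-⅕) + 1/T = -T/5 + 1/T = 1/T - T/5)
y = -24/5 (y = ((2*1)*(-3))*(1/1 - ⅕*1) = (2*(-3))*(1 - ⅕) = -6*⅘ = -24/5 ≈ -4.8000)
M(H) = -12
M(-12)*(-123) + y = -12*(-123) - 24/5 = 1476 - 24/5 = 7356/5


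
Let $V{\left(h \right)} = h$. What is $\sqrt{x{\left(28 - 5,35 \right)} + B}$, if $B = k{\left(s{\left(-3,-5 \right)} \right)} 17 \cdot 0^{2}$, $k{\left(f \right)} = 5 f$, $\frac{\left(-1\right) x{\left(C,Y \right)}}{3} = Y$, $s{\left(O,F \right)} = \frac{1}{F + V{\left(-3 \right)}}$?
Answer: $i \sqrt{105} \approx 10.247 i$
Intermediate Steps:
$s{\left(O,F \right)} = \frac{1}{-3 + F}$ ($s{\left(O,F \right)} = \frac{1}{F - 3} = \frac{1}{-3 + F}$)
$x{\left(C,Y \right)} = - 3 Y$
$B = 0$ ($B = \frac{5}{-3 - 5} \cdot 17 \cdot 0^{2} = \frac{5}{-8} \cdot 17 \cdot 0 = 5 \left(- \frac{1}{8}\right) 17 \cdot 0 = \left(- \frac{5}{8}\right) 17 \cdot 0 = \left(- \frac{85}{8}\right) 0 = 0$)
$\sqrt{x{\left(28 - 5,35 \right)} + B} = \sqrt{\left(-3\right) 35 + 0} = \sqrt{-105 + 0} = \sqrt{-105} = i \sqrt{105}$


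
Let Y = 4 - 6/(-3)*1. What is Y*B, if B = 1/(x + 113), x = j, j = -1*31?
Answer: 3/41 ≈ 0.073171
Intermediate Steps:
j = -31
x = -31
B = 1/82 (B = 1/(-31 + 113) = 1/82 ≈ 0.012195)
Y = 6 (Y = 4 - 6*(-1/3)*1 = 4 + 2*1 = 4 + 2 = 6)
Y*B = 6*(1/82) = 3/41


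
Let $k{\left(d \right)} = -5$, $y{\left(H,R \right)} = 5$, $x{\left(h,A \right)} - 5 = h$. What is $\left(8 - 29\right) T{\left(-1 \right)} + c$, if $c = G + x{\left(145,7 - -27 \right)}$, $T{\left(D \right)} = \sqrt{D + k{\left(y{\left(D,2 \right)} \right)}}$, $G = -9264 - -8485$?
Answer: $-629 - 21 i \sqrt{6} \approx -629.0 - 51.439 i$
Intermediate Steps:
$x{\left(h,A \right)} = 5 + h$
$G = -779$ ($G = -9264 + 8485 = -779$)
$T{\left(D \right)} = \sqrt{-5 + D}$ ($T{\left(D \right)} = \sqrt{D - 5} = \sqrt{-5 + D}$)
$c = -629$ ($c = -779 + \left(5 + 145\right) = -779 + 150 = -629$)
$\left(8 - 29\right) T{\left(-1 \right)} + c = \left(8 - 29\right) \sqrt{-5 - 1} - 629 = - 21 \sqrt{-6} - 629 = - 21 i \sqrt{6} - 629 = -629 - 21 i \sqrt{6}$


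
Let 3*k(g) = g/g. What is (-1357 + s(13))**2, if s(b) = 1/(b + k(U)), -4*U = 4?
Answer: 2945992729/1600 ≈ 1.8412e+6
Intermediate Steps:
U = -1 (U = -1/4*4 = -1)
k(g) = 1/3 (k(g) = (g/g)/3 = (1/3)*1 = 1/3)
s(b) = 1/(1/3 + b) (s(b) = 1/(b + 1/3) = 1/(1/3 + b))
(-1357 + s(13))**2 = (-1357 + 3/(1 + 3*13))**2 = (-1357 + 3/(1 + 39))**2 = (-1357 + 3/40)**2 = (-54277/40)**2 = 2945992729/1600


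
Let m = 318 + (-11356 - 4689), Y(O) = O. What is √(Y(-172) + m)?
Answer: I*√15899 ≈ 126.09*I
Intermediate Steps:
m = -15727 (m = 318 - 16045 = -15727)
√(Y(-172) + m) = √(-172 - 15727) = √(-15899) = I*√15899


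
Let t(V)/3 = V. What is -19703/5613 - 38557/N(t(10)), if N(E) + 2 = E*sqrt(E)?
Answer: -482371535/75764274 - 578355*sqrt(30)/13498 ≈ -241.05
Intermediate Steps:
t(V) = 3*V
N(E) = -2 + E**(3/2) (N(E) = -2 + E*sqrt(E) = -2 + E**(3/2))
-19703/5613 - 38557/N(t(10)) = -19703/5613 - 38557/(-2 + (3*10)**(3/2)) = -19703*1/5613 - 38557/(-2 + 30**(3/2)) = -19703/5613 - 38557/(-2 + 30*sqrt(30))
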